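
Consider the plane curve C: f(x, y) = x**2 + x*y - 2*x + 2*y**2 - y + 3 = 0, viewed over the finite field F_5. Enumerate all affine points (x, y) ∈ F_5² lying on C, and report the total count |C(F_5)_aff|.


Affine F_5-points: {(1, 2), (1, 3), (3, 1), (3, 3), (4, 2), (4, 4)}; count = 6.

For each of the 25 pairs (x, y) ∈ F_5², evaluate f(x, y) mod 5. Record the zeros.
  x = 0: [0↦3, 1↦4, 2↦4, 3↦3, 4↦1]  zeros at y ∈ ∅
  x = 1: [0↦2, 1↦4, 2↦0, 3↦0, 4↦4]  zeros at y ∈ {2, 3}
  x = 2: [0↦3, 1↦1, 2↦3, 3↦4, 4↦4]  zeros at y ∈ ∅
  x = 3: [0↦1, 1↦0, 2↦3, 3↦0, 4↦1]  zeros at y ∈ {1, 3}
  x = 4: [0↦1, 1↦1, 2↦0, 3↦3, 4↦0]  zeros at y ∈ {2, 4}
Collecting zeros: affine points = {(1, 2), (1, 3), (3, 1), (3, 3), (4, 2), (4, 4)}.
Total count |C(F_5)_aff| = 6.


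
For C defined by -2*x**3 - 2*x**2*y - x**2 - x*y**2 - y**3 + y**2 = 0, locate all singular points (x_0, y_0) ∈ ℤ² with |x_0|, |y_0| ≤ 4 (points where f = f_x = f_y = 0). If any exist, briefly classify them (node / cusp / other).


Singular points: {(0, 0)}; classification: node.

Compute partial derivatives:
  f_x = -6*x**2 - 4*x*y - 2*x - y**2.
  f_y = -2*x**2 - 2*x*y - 3*y**2 + 2*y.
Scan x_0 ∈ {−4, ..., 4}. For each x_0, f_y(x_0, y) is a polynomial in y; find its integer roots y ∈ {−4, ..., 4}, then test f_x and f at those candidates.
  x = -4: f_y(-4, y) = -3*y**2 + 10*y - 32; no integer root y with |y| ≤ 4.
  x = -3: f_y(-3, y) = -3*y**2 + 8*y - 18; no integer root y with |y| ≤ 4.
  x = -2: f_y(-2, y) = -3*y**2 + 6*y - 8; no integer root y with |y| ≤ 4.
  x = -1: f_y(-1, y) = -3*y**2 + 4*y - 2; no integer root y with |y| ≤ 4.
  x = 0: f_y(0, y) = -3*y**2 + 2*y; vanishes at y ∈ {0}. (0, 0): f_x = 0, f = 0 — SINGULAR.
  x = 1: f_y(1, y) = -3*y**2 - 2; no integer root y with |y| ≤ 4.
  x = 2: f_y(2, y) = -3*y**2 - 2*y - 8; no integer root y with |y| ≤ 4.
  x = 3: f_y(3, y) = -3*y**2 - 4*y - 18; no integer root y with |y| ≤ 4.
  x = 4: f_y(4, y) = -3*y**2 - 6*y - 32; no integer root y with |y| ≤ 4.
Only singular point on the grid: (0, 0).
Classify: substitute x = 0 + u, y = 0 + v and expand: f = -2*u**3 - 2*u**2*v - u**2 - u*v**2 - v**3 + v**2.
No constant or linear terms (consistent with a singular point). Quadratic part: -u**2 + v**2. Cubic part: -2*u**3 - 2*u**2*v - u*v**2 - v**3.
The quadratic part v**2 - u**2 = (v − u)(v + u) splits into two distinct linear factors, so there are two distinct tangent lines y − 0 = ±(x − 0) — this is a node (ordinary double point).
Classification: node.


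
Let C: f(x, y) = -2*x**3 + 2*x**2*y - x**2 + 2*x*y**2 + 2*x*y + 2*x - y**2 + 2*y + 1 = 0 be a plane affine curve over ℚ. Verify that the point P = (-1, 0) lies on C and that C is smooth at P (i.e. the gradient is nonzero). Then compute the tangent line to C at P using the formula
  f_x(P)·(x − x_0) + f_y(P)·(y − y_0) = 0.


Tangent line at P: -2*x + 2*y - 2 = 0.

Step 1: f(-1, 0) = 0, so P lies on C.
Step 2: partial derivatives
  f_x(x, y) = -6*x**2 + 4*x*y - 2*x + 2*y**2 + 2*y + 2, f_y(x, y) = 2*x**2 + 4*x*y + 2*x - 2*y + 2.
  f_x(P) = -2, f_y(P) = 2 (gradient nonzero, so P is smooth).
Step 3: tangent line at P: -2·(x − -1) + 2·(y − 0) = 0.
Expanding: -2*x + 2*y - 2 = 0.


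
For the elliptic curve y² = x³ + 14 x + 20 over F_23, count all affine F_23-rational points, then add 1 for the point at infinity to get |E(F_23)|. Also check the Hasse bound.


Affine points = {(1, 9), (1, 14), (4, 5), (4, 18), (5, 10), (5, 13), (7, 1), (7, 22), (8, 0), (9, 1), (9, 22), (14, 4), (14, 19), (16, 4), (16, 19), (18, 3), (18, 20)}; affine count = 17; |E(F_23)| = 18.

Discriminant check: Δ ∝ 4a³ + 27b² = 4·14³ + 27·20² = 4·2744 + 27·400 ≡ 18 (mod 23). Nonzero ⇒ E is nonsingular.
For each x ∈ F_23, compute rhs = x³ + 14·x + 20 mod 23, then count y ∈ F_23 with y² ≡ rhs.
  x = 0: rhs = 20, matching y values: none (0 points).
  x = 1: rhs = 12, matching y values: 9, 14 (2 points).
  x = 2: rhs = 10, matching y values: none (0 points).
  x = 3: rhs = 20, matching y values: none (0 points).
  x = 4: rhs = 2, matching y values: 5, 18 (2 points).
  x = 5: rhs = 8, matching y values: 10, 13 (2 points).
  x = 6: rhs = 21, matching y values: none (0 points).
  x = 7: rhs = 1, matching y values: 1, 22 (2 points).
  x = 8: rhs = 0, matching y values: 0 (1 points).
  x = 9: rhs = 1, matching y values: 1, 22 (2 points).
  x = 10: rhs = 10, matching y values: none (0 points).
  x = 11: rhs = 10, matching y values: none (0 points).
  x = 12: rhs = 7, matching y values: none (0 points).
  x = 13: rhs = 7, matching y values: none (0 points).
  x = 14: rhs = 16, matching y values: 4, 19 (2 points).
  x = 15: rhs = 17, matching y values: none (0 points).
  x = 16: rhs = 16, matching y values: 4, 19 (2 points).
  x = 17: rhs = 19, matching y values: none (0 points).
  x = 18: rhs = 9, matching y values: 3, 20 (2 points).
  x = 19: rhs = 15, matching y values: none (0 points).
  x = 20: rhs = 20, matching y values: none (0 points).
  x = 21: rhs = 7, matching y values: none (0 points).
  x = 22: rhs = 5, matching y values: none (0 points).
Total affine count: 17.
Full point count |E(F_23)| = 17 + 1 = 18.
Hasse bound: |18 − (23+1)| = |-6| = 6 ≤ 2√23 ≈ 9.5917 ✓.


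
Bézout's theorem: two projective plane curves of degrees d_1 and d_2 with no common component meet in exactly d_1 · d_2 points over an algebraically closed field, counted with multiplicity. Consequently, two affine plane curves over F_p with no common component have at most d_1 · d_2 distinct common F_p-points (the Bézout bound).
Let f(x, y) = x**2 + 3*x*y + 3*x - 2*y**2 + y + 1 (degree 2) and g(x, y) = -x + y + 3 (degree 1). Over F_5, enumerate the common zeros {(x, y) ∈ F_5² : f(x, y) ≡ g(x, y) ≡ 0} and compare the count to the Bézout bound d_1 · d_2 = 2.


Common zeros: {(0, 2), (4, 1)}; count = 2; Bézout bound = 2.

deg(f) = 2, deg(g) = 1, so Bézout bound = 2.
Scan x ∈ F_5. For each x, list the y ∈ F_5 with f(x, y) ≡ 0 and those with g(x, y) ≡ 0 (mod 5); the common zeros in that column are the intersection.
  x = 0: f ≡ 0 at y ∈ {1, 2}; g ≡ 0 at y ∈ {2}; common: {2}.
  x = 1: f ≡ 0 at y ∈ {0, 2}; g ≡ 0 at y ∈ {3}; common: ∅.
  x = 2: f ≡ 0 at y ∈ ∅; g ≡ 0 at y ∈ {4}; common: ∅.
  x = 3: f ≡ 0 at y ∈ ∅; g ≡ 0 at y ∈ {0}; common: ∅.
  x = 4: f ≡ 0 at y ∈ {1, 3}; g ≡ 0 at y ∈ {1}; common: {1}.
Collecting: common zeros = {(0, 2), (4, 1)}, so the count is 2.
Comparison with the Bézout bound: 2 ≤ 2 = deg(f)·deg(g), as expected for curves with no common component (the bound is attained).


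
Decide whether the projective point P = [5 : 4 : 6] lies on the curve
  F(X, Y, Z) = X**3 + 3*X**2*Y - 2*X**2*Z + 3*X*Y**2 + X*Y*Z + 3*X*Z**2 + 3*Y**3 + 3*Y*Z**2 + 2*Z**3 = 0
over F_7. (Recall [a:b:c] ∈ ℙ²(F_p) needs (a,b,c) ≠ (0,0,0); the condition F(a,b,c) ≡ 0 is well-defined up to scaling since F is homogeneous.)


F(5,4,6) ≡ 2 (mod 7); P is NOT on the curve.

Evaluate F(5, 4, 6) term-by-term (mod 7).
  X**3 ↦ 1·125·1·1 = 125
  3*X**2*Y ↦ 3·25·4·1 = 300
  -2*X**2*Z ↦ -2·25·1·6 = -300
  3*X*Y**2 ↦ 3·5·16·1 = 240
  X*Y*Z ↦ 1·5·4·6 = 120
  3*X*Z**2 ↦ 3·5·1·36 = 540
  3*Y**3 ↦ 3·1·64·1 = 192
  3*Y*Z**2 ↦ 3·1·4·36 = 432
  2*Z**3 ↦ 2·1·1·216 = 432
Sum: F(5, 4, 6) = (125) + (300) + (-300) + (240) + (120) + (540) + (192) + (432) + (432) = 2081.
Reducing mod 7: 2081 ≡ 2 (mod 7).
Since F(a, b, c) ≡ 2 ≠ 0 (mod 7), P does NOT lie on the curve.


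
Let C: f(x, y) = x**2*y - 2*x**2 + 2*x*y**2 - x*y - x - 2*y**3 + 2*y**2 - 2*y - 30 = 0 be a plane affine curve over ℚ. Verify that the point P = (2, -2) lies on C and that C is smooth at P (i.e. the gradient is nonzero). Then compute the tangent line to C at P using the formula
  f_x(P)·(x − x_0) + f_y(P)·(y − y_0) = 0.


Tangent line at P: -7*x - 48*y - 82 = 0.

Step 1: f(2, -2) = 0, so P lies on C.
Step 2: partial derivatives
  f_x(x, y) = 2*x*y - 4*x + 2*y**2 - y - 1, f_y(x, y) = x**2 + 4*x*y - x - 6*y**2 + 4*y - 2.
  f_x(P) = -7, f_y(P) = -48 (gradient nonzero, so P is smooth).
Step 3: tangent line at P: -7·(x − 2) + -48·(y − -2) = 0.
Expanding: -7*x - 48*y - 82 = 0.


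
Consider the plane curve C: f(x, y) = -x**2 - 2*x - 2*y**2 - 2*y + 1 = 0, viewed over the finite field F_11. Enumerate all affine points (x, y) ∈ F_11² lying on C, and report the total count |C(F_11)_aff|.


Affine F_11-points: {(0, 2), (0, 8), (2, 1), (2, 9), (7, 1), (7, 9), (9, 2), (9, 8), (10, 3), (10, 7)}; count = 10.

For each of the 121 pairs (x, y) ∈ F_11², evaluate f(x, y) mod 11. Record the zeros.
  x = 0: [0↦1, 1↦8, 2↦0, 3↦10, 4↦5, 5↦7, 6↦5, 7↦10, 8↦0, 9↦8, 10↦1]  zeros at y ∈ {2, 8}
  x = 1: [0↦9, 1↦5, 2↦8, 3↦7, 4↦2, 5↦4, 6↦2, 7↦7, 8↦8, 9↦5, 10↦9]  zeros at y ∈ ∅
  x = 2: [0↦4, 1↦0, 2↦3, 3↦2, 4↦8, 5↦10, 6↦8, 7↦2, 8↦3, 9↦0, 10↦4]  zeros at y ∈ {1, 9}
  x = 3: [0↦8, 1↦4, 2↦7, 3↦6, 4↦1, 5↦3, 6↦1, 7↦6, 8↦7, 9↦4, 10↦8]  zeros at y ∈ ∅
  x = 4: [0↦10, 1↦6, 2↦9, 3↦8, 4↦3, 5↦5, 6↦3, 7↦8, 8↦9, 9↦6, 10↦10]  zeros at y ∈ ∅
  x = 5: [0↦10, 1↦6, 2↦9, 3↦8, 4↦3, 5↦5, 6↦3, 7↦8, 8↦9, 9↦6, 10↦10]  zeros at y ∈ ∅
  x = 6: [0↦8, 1↦4, 2↦7, 3↦6, 4↦1, 5↦3, 6↦1, 7↦6, 8↦7, 9↦4, 10↦8]  zeros at y ∈ ∅
  x = 7: [0↦4, 1↦0, 2↦3, 3↦2, 4↦8, 5↦10, 6↦8, 7↦2, 8↦3, 9↦0, 10↦4]  zeros at y ∈ {1, 9}
  x = 8: [0↦9, 1↦5, 2↦8, 3↦7, 4↦2, 5↦4, 6↦2, 7↦7, 8↦8, 9↦5, 10↦9]  zeros at y ∈ ∅
  x = 9: [0↦1, 1↦8, 2↦0, 3↦10, 4↦5, 5↦7, 6↦5, 7↦10, 8↦0, 9↦8, 10↦1]  zeros at y ∈ {2, 8}
  x = 10: [0↦2, 1↦9, 2↦1, 3↦0, 4↦6, 5↦8, 6↦6, 7↦0, 8↦1, 9↦9, 10↦2]  zeros at y ∈ {3, 7}
Collecting zeros: affine points = {(0, 2), (0, 8), (2, 1), (2, 9), (7, 1), (7, 9), (9, 2), (9, 8), (10, 3), (10, 7)}.
Total count |C(F_11)_aff| = 10.


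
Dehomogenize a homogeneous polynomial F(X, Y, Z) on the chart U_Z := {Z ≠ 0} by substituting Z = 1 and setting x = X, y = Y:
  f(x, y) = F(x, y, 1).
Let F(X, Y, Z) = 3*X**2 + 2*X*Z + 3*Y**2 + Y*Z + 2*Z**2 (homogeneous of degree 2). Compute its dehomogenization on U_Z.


f(x, y) = 3*x**2 + 2*x + 3*y**2 + y + 2

On U_Z we set Z = 1. Each monomial c·X^i·Y^j·Z^k in F becomes c·x^i·y^j·1^k = c·x^i·y^j.
Substituting Z = 1: F(X, Y, 1) = 3*x**2 + 2*x + 3*y**2 + y + 2.
Note: deg(f) ≤ deg(F) = 2; strict inequality happens when F is divisible by Z (lost terms).


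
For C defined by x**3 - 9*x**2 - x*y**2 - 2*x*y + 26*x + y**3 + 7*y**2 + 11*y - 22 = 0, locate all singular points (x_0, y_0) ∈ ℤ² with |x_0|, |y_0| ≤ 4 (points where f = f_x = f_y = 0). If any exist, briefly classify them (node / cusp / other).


Singular points: {(3, -1)}; classification: cusp.

Compute partial derivatives:
  f_x = 3*x**2 - 18*x - y**2 - 2*y + 26.
  f_y = -2*x*y - 2*x + 3*y**2 + 14*y + 11.
Scan x_0 ∈ {−4, ..., 4}. For each x_0, f_y(x_0, y) is a polynomial in y; find its integer roots y ∈ {−4, ..., 4}, then test f_x and f at those candidates.
  x = -4: f_y(-4, y) = 3*y**2 + 22*y + 19; vanishes at y ∈ {-1}. (-4, -1): f_x = 147 ≠ 0.
  x = -3: f_y(-3, y) = 3*y**2 + 20*y + 17; vanishes at y ∈ {-1}. (-3, -1): f_x = 108 ≠ 0.
  x = -2: f_y(-2, y) = 3*y**2 + 18*y + 15; vanishes at y ∈ {-1}. (-2, -1): f_x = 75 ≠ 0.
  x = -1: f_y(-1, y) = 3*y**2 + 16*y + 13; vanishes at y ∈ {-1}. (-1, -1): f_x = 48 ≠ 0.
  x = 0: f_y(0, y) = 3*y**2 + 14*y + 11; vanishes at y ∈ {-1}. (0, -1): f_x = 27 ≠ 0.
  x = 1: f_y(1, y) = 3*y**2 + 12*y + 9; vanishes at y ∈ {-3, -1}. (1, -3): f_x = 8 ≠ 0; (1, -1): f_x = 12 ≠ 0.
  x = 2: f_y(2, y) = 3*y**2 + 10*y + 7; vanishes at y ∈ {-1}. (2, -1): f_x = 3 ≠ 0.
  x = 3: f_y(3, y) = 3*y**2 + 8*y + 5; vanishes at y ∈ {-1}. (3, -1): f_x = 0, f = 0 — SINGULAR.
  x = 4: f_y(4, y) = 3*y**2 + 6*y + 3; vanishes at y ∈ {-1}. (4, -1): f_x = 3 ≠ 0.
Only singular point on the grid: (3, -1).
Classify: substitute x = 3 + u, y = -1 + v and expand: f = u**3 - u*v**2 + v**3 + v**2.
No constant or linear terms (consistent with a singular point). Quadratic part: v**2. Cubic part: u**3 - u*v**2 + v**3.
The quadratic part v**2 is a perfect square, so there is a single (double) tangent line v = 0, i.e. y = -1. Restricting the cubic part to that line (v = 0) leaves u**3 ≠ 0, so f is not divisible by v and the branch is v² ≈ -u**3 to lowest order — this is a cusp.
Classification: cusp.


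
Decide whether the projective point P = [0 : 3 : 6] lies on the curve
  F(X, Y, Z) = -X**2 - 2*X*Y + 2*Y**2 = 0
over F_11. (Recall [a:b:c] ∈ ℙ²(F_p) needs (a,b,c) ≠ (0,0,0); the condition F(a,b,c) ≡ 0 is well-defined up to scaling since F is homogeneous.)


F(0,3,6) ≡ 7 (mod 11); P is NOT on the curve.

Evaluate F(0, 3, 6) term-by-term (mod 11).
  -X**2 ↦ -1·0·1·1 = 0
  -2*X*Y ↦ -2·0·3·1 = 0
  2*Y**2 ↦ 2·1·9·1 = 18
Sum: F(0, 3, 6) = (0) + (0) + (18) = 18.
Reducing mod 11: 18 ≡ 7 (mod 11).
Since F(a, b, c) ≡ 7 ≠ 0 (mod 11), P does NOT lie on the curve.


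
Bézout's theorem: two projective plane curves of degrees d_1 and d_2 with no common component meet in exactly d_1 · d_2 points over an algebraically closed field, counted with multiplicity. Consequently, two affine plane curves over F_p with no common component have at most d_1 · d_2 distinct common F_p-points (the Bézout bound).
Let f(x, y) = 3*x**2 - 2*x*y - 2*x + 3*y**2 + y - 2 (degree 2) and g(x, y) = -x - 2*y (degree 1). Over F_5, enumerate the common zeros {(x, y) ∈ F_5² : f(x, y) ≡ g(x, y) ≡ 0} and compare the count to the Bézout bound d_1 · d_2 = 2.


Common zeros: ∅; count = 0; Bézout bound = 2.

deg(f) = 2, deg(g) = 1, so Bézout bound = 2.
Scan x ∈ F_5. For each x, list the y ∈ F_5 with f(x, y) ≡ 0 and those with g(x, y) ≡ 0 (mod 5); the common zeros in that column are the intersection.
  x = 0: f ≡ 0 at y ∈ {4}; g ≡ 0 at y ∈ {0}; common: ∅.
  x = 1: f ≡ 0 at y ∈ ∅; g ≡ 0 at y ∈ {2}; common: ∅.
  x = 2: f ≡ 0 at y ∈ ∅; g ≡ 0 at y ∈ {4}; common: ∅.
  x = 3: f ≡ 0 at y ∈ ∅; g ≡ 0 at y ∈ {1}; common: ∅.
  x = 4: f ≡ 0 at y ∈ ∅; g ≡ 0 at y ∈ {3}; common: ∅.
Collecting: common zeros = ∅, so the count is 0.
Comparison with the Bézout bound: 0 ≤ 2 = deg(f)·deg(g), as expected for curves with no common component (the affine F_5-count falls short of the bound because intersections may lie at infinity, over extension fields, or carry multiplicity).


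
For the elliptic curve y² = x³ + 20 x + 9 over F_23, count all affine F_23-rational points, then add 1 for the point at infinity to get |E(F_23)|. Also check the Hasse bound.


Affine points = {(0, 3), (0, 20), (3, 2), (3, 21), (5, 2), (5, 21), (6, 0), (7, 3), (7, 20), (10, 6), (10, 17), (15, 2), (15, 21), (16, 3), (16, 20), (17, 8), (17, 15), (19, 7), (19, 16)}; affine count = 19; |E(F_23)| = 20.

Discriminant check: Δ ∝ 4a³ + 27b² = 4·20³ + 27·9² = 4·8000 + 27·81 ≡ 9 (mod 23). Nonzero ⇒ E is nonsingular.
For each x ∈ F_23, compute rhs = x³ + 20·x + 9 mod 23, then count y ∈ F_23 with y² ≡ rhs.
  x = 0: rhs = 9, matching y values: 3, 20 (2 points).
  x = 1: rhs = 7, matching y values: none (0 points).
  x = 2: rhs = 11, matching y values: none (0 points).
  x = 3: rhs = 4, matching y values: 2, 21 (2 points).
  x = 4: rhs = 15, matching y values: none (0 points).
  x = 5: rhs = 4, matching y values: 2, 21 (2 points).
  x = 6: rhs = 0, matching y values: 0 (1 points).
  x = 7: rhs = 9, matching y values: 3, 20 (2 points).
  x = 8: rhs = 14, matching y values: none (0 points).
  x = 9: rhs = 21, matching y values: none (0 points).
  x = 10: rhs = 13, matching y values: 6, 17 (2 points).
  x = 11: rhs = 19, matching y values: none (0 points).
  x = 12: rhs = 22, matching y values: none (0 points).
  x = 13: rhs = 5, matching y values: none (0 points).
  x = 14: rhs = 20, matching y values: none (0 points).
  x = 15: rhs = 4, matching y values: 2, 21 (2 points).
  x = 16: rhs = 9, matching y values: 3, 20 (2 points).
  x = 17: rhs = 18, matching y values: 8, 15 (2 points).
  x = 18: rhs = 14, matching y values: none (0 points).
  x = 19: rhs = 3, matching y values: 7, 16 (2 points).
  x = 20: rhs = 14, matching y values: none (0 points).
  x = 21: rhs = 7, matching y values: none (0 points).
  x = 22: rhs = 11, matching y values: none (0 points).
Total affine count: 19.
Full point count |E(F_23)| = 19 + 1 = 20.
Hasse bound: |20 − (23+1)| = |-4| = 4 ≤ 2√23 ≈ 9.5917 ✓.


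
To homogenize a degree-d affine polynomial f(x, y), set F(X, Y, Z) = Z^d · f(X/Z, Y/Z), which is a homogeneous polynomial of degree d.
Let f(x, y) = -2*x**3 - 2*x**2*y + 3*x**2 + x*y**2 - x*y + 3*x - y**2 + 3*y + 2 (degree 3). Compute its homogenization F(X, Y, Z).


F(X, Y, Z) = -2*X**3 - 2*X**2*Y + 3*X**2*Z + X*Y**2 - X*Y*Z + 3*X*Z**2 - Y**2*Z + 3*Y*Z**2 + 2*Z**3

deg(f) = 3.
Substitute x = X/Z, y = Y/Z into f, then multiply by Z^3.
  monomial -2·x^3·y^0 ↦ -2·X^3·Y^0·Z^0.
  monomial -2·x^2·y^1 ↦ -2·X^2·Y^1·Z^0.
  monomial 3·x^2·y^0 ↦ 3·X^2·Y^0·Z^1.
  monomial 1·x^1·y^2 ↦ 1·X^1·Y^2·Z^0.
  monomial -1·x^1·y^1 ↦ -1·X^1·Y^1·Z^1.
  monomial 3·x^1·y^0 ↦ 3·X^1·Y^0·Z^2.
  monomial -1·x^0·y^2 ↦ -1·X^0·Y^2·Z^1.
  monomial 3·x^0·y^1 ↦ 3·X^0·Y^1·Z^2.
  monomial 2·x^0·y^0 ↦ 2·X^0·Y^0·Z^3.
Collecting: F(X, Y, Z) = -2*X**3 - 2*X**2*Y + 3*X**2*Z + X*Y**2 - X*Y*Z + 3*X*Z**2 - Y**2*Z + 3*Y*Z**2 + 2*Z**3.


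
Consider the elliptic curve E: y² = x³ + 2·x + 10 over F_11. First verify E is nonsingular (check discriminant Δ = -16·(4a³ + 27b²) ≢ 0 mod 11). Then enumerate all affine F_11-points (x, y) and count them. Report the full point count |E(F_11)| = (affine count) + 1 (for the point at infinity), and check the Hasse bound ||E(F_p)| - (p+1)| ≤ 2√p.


Affine points = {(2, 0), (4, 4), (4, 7), (7, 2), (7, 9), (9, 3), (9, 8)}; affine count = 7; |E(F_11)| = 8.

Discriminant check: Δ ∝ 4a³ + 27b² = 4·2³ + 27·10² = 4·8 + 27·100 ≡ 4 (mod 11). Nonzero ⇒ E is nonsingular.
For each x ∈ F_11, compute rhs = x³ + 2·x + 10 mod 11, then count y ∈ F_11 with y² ≡ rhs.
  x = 0: rhs = 10, matching y values: none (0 points).
  x = 1: rhs = 2, matching y values: none (0 points).
  x = 2: rhs = 0, matching y values: 0 (1 points).
  x = 3: rhs = 10, matching y values: none (0 points).
  x = 4: rhs = 5, matching y values: 4, 7 (2 points).
  x = 5: rhs = 2, matching y values: none (0 points).
  x = 6: rhs = 7, matching y values: none (0 points).
  x = 7: rhs = 4, matching y values: 2, 9 (2 points).
  x = 8: rhs = 10, matching y values: none (0 points).
  x = 9: rhs = 9, matching y values: 3, 8 (2 points).
  x = 10: rhs = 7, matching y values: none (0 points).
Total affine count: 7.
Full point count |E(F_11)| = 7 + 1 = 8.
Hasse bound: |8 − (11+1)| = |-4| = 4 ≤ 2√11 ≈ 6.6332 ✓.


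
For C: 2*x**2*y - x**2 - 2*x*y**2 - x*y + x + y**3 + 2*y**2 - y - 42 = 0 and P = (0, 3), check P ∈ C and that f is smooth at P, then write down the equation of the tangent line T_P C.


Tangent line at P: -20*x + 38*y - 114 = 0.

Step 1: f(0, 3) = 0, so P lies on C.
Step 2: partial derivatives
  f_x(x, y) = 4*x*y - 2*x - 2*y**2 - y + 1, f_y(x, y) = 2*x**2 - 4*x*y - x + 3*y**2 + 4*y - 1.
  f_x(P) = -20, f_y(P) = 38 (gradient nonzero, so P is smooth).
Step 3: tangent line at P: -20·(x − 0) + 38·(y − 3) = 0.
Expanding: -20*x + 38*y - 114 = 0.


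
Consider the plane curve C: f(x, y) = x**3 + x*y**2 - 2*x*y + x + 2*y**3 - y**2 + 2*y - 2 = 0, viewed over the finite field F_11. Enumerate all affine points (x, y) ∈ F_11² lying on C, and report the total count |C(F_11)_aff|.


Affine F_11-points: {(0, 7), (1, 0), (2, 9), (3, 2), (3, 3), (3, 5), (4, 0), (6, 0), (7, 6), (9, 3), (10, 1), (10, 3), (10, 8)}; count = 13.

For each of the 121 pairs (x, y) ∈ F_11², evaluate f(x, y) mod 11. Record the zeros.
  x = 0: [0↦9, 1↦1, 2↦3, 3↦5, 4↦8, 5↦2, 6↦10, 7↦0, 8↦6, 9↦7, 10↦4]  zeros at y ∈ {7}
  x = 1: [0↦0, 1↦2, 2↦5, 3↦10, 4↦7, 5↦8, 6↦3, 7↦4, 8↦1, 9↦6, 10↦9]  zeros at y ∈ {0}
  x = 2: [0↦8, 1↦9, 2↦2, 3↦10, 4↦1, 5↦9, 6↦2, 7↦3, 8↦2, 9↦0, 10↦9]  zeros at y ∈ {9}
  x = 3: [0↦6, 1↦6, 2↦0, 3↦0, 4↦7, 5↦0, 6↦2, 7↦3, 8↦4, 9↦6, 10↦10]  zeros at y ∈ {2, 3, 5}
  x = 4: [0↦0, 1↦10, 2↦5, 3↦8, 4↦9, 5↦9, 6↦9, 7↦10, 8↦2, 9↦8, 10↦7]  zeros at y ∈ {0}
  x = 5: [0↦7, 1↦5, 2↦1, 3↦7, 4↦2, 5↦9, 6↦7, 7↦8, 8↦2, 9↦1, 10↦6]  zeros at y ∈ ∅
  x = 6: [0↦0, 1↦8, 2↦5, 3↦3, 4↦3, 5↦6, 6↦2, 7↦3, 8↦10, 9↦2, 10↦2]  zeros at y ∈ {0}
  x = 7: [0↦7, 1↦3, 2↦1, 3↦2, 4↦7, 5↦6, 6↦0, 7↦1, 8↦10, 9↦6, 10↦1]  zeros at y ∈ {6}
  x = 8: [0↦1, 1↦7, 2↦6, 3↦10, 4↦9, 5↦4, 6↦7, 7↦8, 8↦8, 9↦8, 10↦9]  zeros at y ∈ ∅
  x = 9: [0↦10, 1↦4, 2↦4, 3↦0, 4↦4, 5↦6, 6↦7, 7↦8, 8↦10, 9↦3, 10↦10]  zeros at y ∈ {3}
  x = 10: [0↦7, 1↦0, 2↦1, 3↦0, 4↦9, 5↦7, 6↦6, 7↦7, 8↦0, 9↦8, 10↦10]  zeros at y ∈ {1, 3, 8}
Collecting zeros: affine points = {(0, 7), (1, 0), (2, 9), (3, 2), (3, 3), (3, 5), (4, 0), (6, 0), (7, 6), (9, 3), (10, 1), (10, 3), (10, 8)}.
Total count |C(F_11)_aff| = 13.


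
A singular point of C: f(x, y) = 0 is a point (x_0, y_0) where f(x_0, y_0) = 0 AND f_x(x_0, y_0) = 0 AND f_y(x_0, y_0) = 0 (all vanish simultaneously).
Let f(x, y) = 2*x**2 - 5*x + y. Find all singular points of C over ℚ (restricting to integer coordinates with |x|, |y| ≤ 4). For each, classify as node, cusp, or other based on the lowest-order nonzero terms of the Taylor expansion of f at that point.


No singular points in the scanned grid; C is smooth there.

Compute partial derivatives:
  f_x = 4*x - 5.
  f_y = 1.
f_y = 1 is a nonzero constant, so f_y never vanishes: no point (x, y) can satisfy f = f_x = f_y = 0. In particular no (x, y) ∈ {−4, ..., 4}² is singular; the curve is smooth.


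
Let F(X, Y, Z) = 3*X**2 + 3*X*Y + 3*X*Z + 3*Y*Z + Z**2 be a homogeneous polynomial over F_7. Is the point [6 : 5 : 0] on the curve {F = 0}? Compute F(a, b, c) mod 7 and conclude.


F(6,5,0) ≡ 2 (mod 7); P is NOT on the curve.

Evaluate F(6, 5, 0) term-by-term (mod 7).
  3*X**2 ↦ 3·36·1·1 = 108
  3*X*Y ↦ 3·6·5·1 = 90
  3*X*Z ↦ 3·6·1·0 = 0
  3*Y*Z ↦ 3·1·5·0 = 0
  Z**2 ↦ 1·1·1·0 = 0
Sum: F(6, 5, 0) = (108) + (90) + (0) + (0) + (0) = 198.
Reducing mod 7: 198 ≡ 2 (mod 7).
Since F(a, b, c) ≡ 2 ≠ 0 (mod 7), P does NOT lie on the curve.


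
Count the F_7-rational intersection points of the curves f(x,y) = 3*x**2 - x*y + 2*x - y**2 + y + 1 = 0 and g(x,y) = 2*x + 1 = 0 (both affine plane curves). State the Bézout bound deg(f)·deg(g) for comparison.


Common zeros: {(3, 6)}; count = 1; Bézout bound = 2.

deg(f) = 2, deg(g) = 1, so Bézout bound = 2.
Scan x ∈ F_7. For each x, list the y ∈ F_7 with f(x, y) ≡ 0 and those with g(x, y) ≡ 0 (mod 7); the common zeros in that column are the intersection.
  x = 0: f ≡ 0 at y ∈ ∅; g ≡ 0 at y ∈ ∅; common: ∅.
  x = 1: f ≡ 0 at y ∈ ∅; g ≡ 0 at y ∈ ∅; common: ∅.
  x = 2: f ≡ 0 at y ∈ ∅; g ≡ 0 at y ∈ ∅; common: ∅.
  x = 3: f ≡ 0 at y ∈ {6}; g ≡ 0 at y ∈ {0, 1, 2, 3, 4, 5, 6}; common: {6}.
  x = 4: f ≡ 0 at y ∈ ∅; g ≡ 0 at y ∈ ∅; common: ∅.
  x = 5: f ≡ 0 at y ∈ ∅; g ≡ 0 at y ∈ ∅; common: ∅.
  x = 6: f ≡ 0 at y ∈ ∅; g ≡ 0 at y ∈ ∅; common: ∅.
Collecting: common zeros = {(3, 6)}, so the count is 1.
Comparison with the Bézout bound: 1 ≤ 2 = deg(f)·deg(g), as expected for curves with no common component (the affine F_7-count falls short of the bound because intersections may lie at infinity, over extension fields, or carry multiplicity).


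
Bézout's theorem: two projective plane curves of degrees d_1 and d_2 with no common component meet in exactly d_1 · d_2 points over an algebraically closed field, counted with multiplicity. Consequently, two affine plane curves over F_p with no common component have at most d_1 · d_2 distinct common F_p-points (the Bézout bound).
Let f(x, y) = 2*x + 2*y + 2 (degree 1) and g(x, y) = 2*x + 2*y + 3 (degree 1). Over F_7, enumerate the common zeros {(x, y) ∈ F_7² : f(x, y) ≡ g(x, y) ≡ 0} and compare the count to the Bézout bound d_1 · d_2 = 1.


Common zeros: ∅; count = 0; Bézout bound = 1.

deg(f) = 1, deg(g) = 1, so Bézout bound = 1.
Scan x ∈ F_7. For each x, list the y ∈ F_7 with f(x, y) ≡ 0 and those with g(x, y) ≡ 0 (mod 7); the common zeros in that column are the intersection.
  x = 0: f ≡ 0 at y ∈ {6}; g ≡ 0 at y ∈ {2}; common: ∅.
  x = 1: f ≡ 0 at y ∈ {5}; g ≡ 0 at y ∈ {1}; common: ∅.
  x = 2: f ≡ 0 at y ∈ {4}; g ≡ 0 at y ∈ {0}; common: ∅.
  x = 3: f ≡ 0 at y ∈ {3}; g ≡ 0 at y ∈ {6}; common: ∅.
  x = 4: f ≡ 0 at y ∈ {2}; g ≡ 0 at y ∈ {5}; common: ∅.
  x = 5: f ≡ 0 at y ∈ {1}; g ≡ 0 at y ∈ {4}; common: ∅.
  x = 6: f ≡ 0 at y ∈ {0}; g ≡ 0 at y ∈ {3}; common: ∅.
Collecting: common zeros = ∅, so the count is 0.
Comparison with the Bézout bound: 0 ≤ 1 = deg(f)·deg(g), as expected for curves with no common component (the affine F_7-count falls short of the bound because intersections may lie at infinity, over extension fields, or carry multiplicity).


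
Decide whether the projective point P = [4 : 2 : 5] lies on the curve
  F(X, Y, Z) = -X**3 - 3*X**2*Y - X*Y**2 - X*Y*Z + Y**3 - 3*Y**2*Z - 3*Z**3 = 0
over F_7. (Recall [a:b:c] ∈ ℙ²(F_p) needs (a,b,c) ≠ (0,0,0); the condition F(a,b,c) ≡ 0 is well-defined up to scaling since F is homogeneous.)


F(4,2,5) ≡ 1 (mod 7); P is NOT on the curve.

Evaluate F(4, 2, 5) term-by-term (mod 7).
  -X**3 ↦ -1·64·1·1 = -64
  -3*X**2*Y ↦ -3·16·2·1 = -96
  -X*Y**2 ↦ -1·4·4·1 = -16
  -X*Y*Z ↦ -1·4·2·5 = -40
  Y**3 ↦ 1·1·8·1 = 8
  -3*Y**2*Z ↦ -3·1·4·5 = -60
  -3*Z**3 ↦ -3·1·1·125 = -375
Sum: F(4, 2, 5) = (-64) + (-96) + (-16) + (-40) + (8) + (-60) + (-375) = -643.
Reducing mod 7: -643 ≡ 1 (mod 7).
Since F(a, b, c) ≡ 1 ≠ 0 (mod 7), P does NOT lie on the curve.


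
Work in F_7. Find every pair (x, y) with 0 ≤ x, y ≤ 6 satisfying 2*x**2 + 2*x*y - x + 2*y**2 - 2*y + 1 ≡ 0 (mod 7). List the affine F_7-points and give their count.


Affine F_7-points: {(2, 0), (2, 6), (3, 6), (4, 2), (5, 1), (5, 2)}; count = 6.

For each of the 49 pairs (x, y) ∈ F_7², evaluate f(x, y) mod 7. Record the zeros.
  x = 0: [0↦1, 1↦1, 2↦5, 3↦6, 4↦4, 5↦6, 6↦5]  zeros at y ∈ ∅
  x = 1: [0↦2, 1↦4, 2↦3, 3↦6, 4↦6, 5↦3, 6↦4]  zeros at y ∈ ∅
  x = 2: [0↦0, 1↦4, 2↦5, 3↦3, 4↦5, 5↦4, 6↦0]  zeros at y ∈ {0, 6}
  x = 3: [0↦2, 1↦1, 2↦4, 3↦4, 4↦1, 5↦2, 6↦0]  zeros at y ∈ {6}
  x = 4: [0↦1, 1↦2, 2↦0, 3↦2, 4↦1, 5↦4, 6↦4]  zeros at y ∈ {2}
  x = 5: [0↦4, 1↦0, 2↦0, 3↦4, 4↦5, 5↦3, 6↦5]  zeros at y ∈ {1, 2}
  x = 6: [0↦4, 1↦2, 2↦4, 3↦3, 4↦6, 5↦6, 6↦3]  zeros at y ∈ ∅
Collecting zeros: affine points = {(2, 0), (2, 6), (3, 6), (4, 2), (5, 1), (5, 2)}.
Total count |C(F_7)_aff| = 6.


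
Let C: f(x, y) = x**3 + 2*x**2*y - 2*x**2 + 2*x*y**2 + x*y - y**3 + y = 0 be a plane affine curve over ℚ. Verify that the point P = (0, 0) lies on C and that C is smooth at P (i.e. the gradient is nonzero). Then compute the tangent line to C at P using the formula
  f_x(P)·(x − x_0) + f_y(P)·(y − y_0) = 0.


Tangent line at P: y = 0.

Step 1: f(0, 0) = 0, so P lies on C.
Step 2: partial derivatives
  f_x(x, y) = 3*x**2 + 4*x*y - 4*x + 2*y**2 + y, f_y(x, y) = 2*x**2 + 4*x*y + x - 3*y**2 + 1.
  f_x(P) = 0, f_y(P) = 1 (gradient nonzero, so P is smooth).
Step 3: tangent line at P: 0·(x − 0) + 1·(y − 0) = 0.
Expanding: y = 0.


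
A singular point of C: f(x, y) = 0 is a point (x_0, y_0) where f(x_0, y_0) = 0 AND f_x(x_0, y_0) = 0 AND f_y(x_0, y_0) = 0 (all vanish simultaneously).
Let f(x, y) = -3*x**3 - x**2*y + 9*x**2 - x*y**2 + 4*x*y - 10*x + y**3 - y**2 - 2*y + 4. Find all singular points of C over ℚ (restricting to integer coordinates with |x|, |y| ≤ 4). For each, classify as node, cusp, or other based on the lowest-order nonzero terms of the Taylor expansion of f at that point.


Singular points: {(1, 1)}; classification: node.

Compute partial derivatives:
  f_x = -9*x**2 - 2*x*y + 18*x - y**2 + 4*y - 10.
  f_y = -x**2 - 2*x*y + 4*x + 3*y**2 - 2*y - 2.
Scan x_0 ∈ {−4, ..., 4}. For each x_0, f_y(x_0, y) is a polynomial in y; find its integer roots y ∈ {−4, ..., 4}, then test f_x and f at those candidates.
  x = -4: f_y(-4, y) = 3*y**2 + 6*y - 34; no integer root y with |y| ≤ 4.
  x = -3: f_y(-3, y) = 3*y**2 + 4*y - 23; no integer root y with |y| ≤ 4.
  x = -2: f_y(-2, y) = 3*y**2 + 2*y - 14; no integer root y with |y| ≤ 4.
  x = -1: f_y(-1, y) = 3*y**2 - 7; no integer root y with |y| ≤ 4.
  x = 0: f_y(0, y) = 3*y**2 - 2*y - 2; no integer root y with |y| ≤ 4.
  x = 1: f_y(1, y) = 3*y**2 - 4*y + 1; vanishes at y ∈ {1}. (1, 1): f_x = 0, f = 0 — SINGULAR.
  x = 2: f_y(2, y) = 3*y**2 - 6*y + 2; no integer root y with |y| ≤ 4.
  x = 3: f_y(3, y) = 3*y**2 - 8*y + 1; no integer root y with |y| ≤ 4.
  x = 4: f_y(4, y) = 3*y**2 - 10*y - 2; no integer root y with |y| ≤ 4.
Only singular point on the grid: (1, 1).
Classify: substitute x = 1 + u, y = 1 + v and expand: f = -3*u**3 - u**2*v - u**2 - u*v**2 + v**3 + v**2.
No constant or linear terms (consistent with a singular point). Quadratic part: -u**2 + v**2. Cubic part: -3*u**3 - u**2*v - u*v**2 + v**3.
The quadratic part v**2 - u**2 = (v − u)(v + u) splits into two distinct linear factors, so there are two distinct tangent lines y − 1 = ±(x − 1) — this is a node (ordinary double point).
Classification: node.


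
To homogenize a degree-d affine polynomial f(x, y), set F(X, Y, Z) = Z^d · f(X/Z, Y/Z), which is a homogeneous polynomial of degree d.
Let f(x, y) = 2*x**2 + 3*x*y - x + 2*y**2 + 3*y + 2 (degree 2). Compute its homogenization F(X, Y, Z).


F(X, Y, Z) = 2*X**2 + 3*X*Y - X*Z + 2*Y**2 + 3*Y*Z + 2*Z**2

deg(f) = 2.
Substitute x = X/Z, y = Y/Z into f, then multiply by Z^2.
  monomial 2·x^2·y^0 ↦ 2·X^2·Y^0·Z^0.
  monomial 3·x^1·y^1 ↦ 3·X^1·Y^1·Z^0.
  monomial -1·x^1·y^0 ↦ -1·X^1·Y^0·Z^1.
  monomial 2·x^0·y^2 ↦ 2·X^0·Y^2·Z^0.
  monomial 3·x^0·y^1 ↦ 3·X^0·Y^1·Z^1.
  monomial 2·x^0·y^0 ↦ 2·X^0·Y^0·Z^2.
Collecting: F(X, Y, Z) = 2*X**2 + 3*X*Y - X*Z + 2*Y**2 + 3*Y*Z + 2*Z**2.


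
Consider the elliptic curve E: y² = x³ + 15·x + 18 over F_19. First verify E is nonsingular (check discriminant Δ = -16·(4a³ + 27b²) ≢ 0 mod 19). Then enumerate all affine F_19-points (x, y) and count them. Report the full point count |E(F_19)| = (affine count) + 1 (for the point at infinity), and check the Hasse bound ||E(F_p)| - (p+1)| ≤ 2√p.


Affine points = {(4, 3), (4, 16), (5, 3), (5, 16), (6, 1), (6, 18), (8, 2), (8, 17), (10, 3), (10, 16), (12, 8), (12, 11), (13, 4), (13, 15)}; affine count = 14; |E(F_19)| = 15.

Discriminant check: Δ ∝ 4a³ + 27b² = 4·15³ + 27·18² = 4·3375 + 27·324 ≡ 18 (mod 19). Nonzero ⇒ E is nonsingular.
For each x ∈ F_19, compute rhs = x³ + 15·x + 18 mod 19, then count y ∈ F_19 with y² ≡ rhs.
  x = 0: rhs = 18, matching y values: none (0 points).
  x = 1: rhs = 15, matching y values: none (0 points).
  x = 2: rhs = 18, matching y values: none (0 points).
  x = 3: rhs = 14, matching y values: none (0 points).
  x = 4: rhs = 9, matching y values: 3, 16 (2 points).
  x = 5: rhs = 9, matching y values: 3, 16 (2 points).
  x = 6: rhs = 1, matching y values: 1, 18 (2 points).
  x = 7: rhs = 10, matching y values: none (0 points).
  x = 8: rhs = 4, matching y values: 2, 17 (2 points).
  x = 9: rhs = 8, matching y values: none (0 points).
  x = 10: rhs = 9, matching y values: 3, 16 (2 points).
  x = 11: rhs = 13, matching y values: none (0 points).
  x = 12: rhs = 7, matching y values: 8, 11 (2 points).
  x = 13: rhs = 16, matching y values: 4, 15 (2 points).
  x = 14: rhs = 8, matching y values: none (0 points).
  x = 15: rhs = 8, matching y values: none (0 points).
  x = 16: rhs = 3, matching y values: none (0 points).
  x = 17: rhs = 18, matching y values: none (0 points).
  x = 18: rhs = 2, matching y values: none (0 points).
Total affine count: 14.
Full point count |E(F_19)| = 14 + 1 = 15.
Hasse bound: |15 − (19+1)| = |-5| = 5 ≤ 2√19 ≈ 8.7178 ✓.


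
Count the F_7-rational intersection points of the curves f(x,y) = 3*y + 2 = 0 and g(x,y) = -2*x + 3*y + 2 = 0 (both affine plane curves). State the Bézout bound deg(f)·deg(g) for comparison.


Common zeros: {(0, 4)}; count = 1; Bézout bound = 1.

deg(f) = 1, deg(g) = 1, so Bézout bound = 1.
Scan x ∈ F_7. For each x, list the y ∈ F_7 with f(x, y) ≡ 0 and those with g(x, y) ≡ 0 (mod 7); the common zeros in that column are the intersection.
  x = 0: f ≡ 0 at y ∈ {4}; g ≡ 0 at y ∈ {4}; common: {4}.
  x = 1: f ≡ 0 at y ∈ {4}; g ≡ 0 at y ∈ {0}; common: ∅.
  x = 2: f ≡ 0 at y ∈ {4}; g ≡ 0 at y ∈ {3}; common: ∅.
  x = 3: f ≡ 0 at y ∈ {4}; g ≡ 0 at y ∈ {6}; common: ∅.
  x = 4: f ≡ 0 at y ∈ {4}; g ≡ 0 at y ∈ {2}; common: ∅.
  x = 5: f ≡ 0 at y ∈ {4}; g ≡ 0 at y ∈ {5}; common: ∅.
  x = 6: f ≡ 0 at y ∈ {4}; g ≡ 0 at y ∈ {1}; common: ∅.
Collecting: common zeros = {(0, 4)}, so the count is 1.
Comparison with the Bézout bound: 1 ≤ 1 = deg(f)·deg(g), as expected for curves with no common component (the bound is attained).


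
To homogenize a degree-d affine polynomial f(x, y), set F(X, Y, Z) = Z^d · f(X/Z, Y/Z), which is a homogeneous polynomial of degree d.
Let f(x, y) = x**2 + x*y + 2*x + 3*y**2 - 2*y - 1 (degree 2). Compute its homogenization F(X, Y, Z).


F(X, Y, Z) = X**2 + X*Y + 2*X*Z + 3*Y**2 - 2*Y*Z - Z**2

deg(f) = 2.
Substitute x = X/Z, y = Y/Z into f, then multiply by Z^2.
  monomial 1·x^2·y^0 ↦ 1·X^2·Y^0·Z^0.
  monomial 1·x^1·y^1 ↦ 1·X^1·Y^1·Z^0.
  monomial 2·x^1·y^0 ↦ 2·X^1·Y^0·Z^1.
  monomial 3·x^0·y^2 ↦ 3·X^0·Y^2·Z^0.
  monomial -2·x^0·y^1 ↦ -2·X^0·Y^1·Z^1.
  monomial -1·x^0·y^0 ↦ -1·X^0·Y^0·Z^2.
Collecting: F(X, Y, Z) = X**2 + X*Y + 2*X*Z + 3*Y**2 - 2*Y*Z - Z**2.


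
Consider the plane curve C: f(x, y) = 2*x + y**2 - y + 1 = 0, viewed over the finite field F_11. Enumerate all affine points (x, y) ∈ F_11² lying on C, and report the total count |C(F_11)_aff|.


Affine F_11-points: {(1, 6), (2, 3), (2, 9), (4, 2), (4, 10), (5, 0), (5, 1), (6, 5), (6, 7), (10, 4), (10, 8)}; count = 11.

For each of the 121 pairs (x, y) ∈ F_11², evaluate f(x, y) mod 11. Record the zeros.
  x = 0: [0↦1, 1↦1, 2↦3, 3↦7, 4↦2, 5↦10, 6↦9, 7↦10, 8↦2, 9↦7, 10↦3]  zeros at y ∈ ∅
  x = 1: [0↦3, 1↦3, 2↦5, 3↦9, 4↦4, 5↦1, 6↦0, 7↦1, 8↦4, 9↦9, 10↦5]  zeros at y ∈ {6}
  x = 2: [0↦5, 1↦5, 2↦7, 3↦0, 4↦6, 5↦3, 6↦2, 7↦3, 8↦6, 9↦0, 10↦7]  zeros at y ∈ {3, 9}
  x = 3: [0↦7, 1↦7, 2↦9, 3↦2, 4↦8, 5↦5, 6↦4, 7↦5, 8↦8, 9↦2, 10↦9]  zeros at y ∈ ∅
  x = 4: [0↦9, 1↦9, 2↦0, 3↦4, 4↦10, 5↦7, 6↦6, 7↦7, 8↦10, 9↦4, 10↦0]  zeros at y ∈ {2, 10}
  x = 5: [0↦0, 1↦0, 2↦2, 3↦6, 4↦1, 5↦9, 6↦8, 7↦9, 8↦1, 9↦6, 10↦2]  zeros at y ∈ {0, 1}
  x = 6: [0↦2, 1↦2, 2↦4, 3↦8, 4↦3, 5↦0, 6↦10, 7↦0, 8↦3, 9↦8, 10↦4]  zeros at y ∈ {5, 7}
  x = 7: [0↦4, 1↦4, 2↦6, 3↦10, 4↦5, 5↦2, 6↦1, 7↦2, 8↦5, 9↦10, 10↦6]  zeros at y ∈ ∅
  x = 8: [0↦6, 1↦6, 2↦8, 3↦1, 4↦7, 5↦4, 6↦3, 7↦4, 8↦7, 9↦1, 10↦8]  zeros at y ∈ ∅
  x = 9: [0↦8, 1↦8, 2↦10, 3↦3, 4↦9, 5↦6, 6↦5, 7↦6, 8↦9, 9↦3, 10↦10]  zeros at y ∈ ∅
  x = 10: [0↦10, 1↦10, 2↦1, 3↦5, 4↦0, 5↦8, 6↦7, 7↦8, 8↦0, 9↦5, 10↦1]  zeros at y ∈ {4, 8}
Collecting zeros: affine points = {(1, 6), (2, 3), (2, 9), (4, 2), (4, 10), (5, 0), (5, 1), (6, 5), (6, 7), (10, 4), (10, 8)}.
Total count |C(F_11)_aff| = 11.


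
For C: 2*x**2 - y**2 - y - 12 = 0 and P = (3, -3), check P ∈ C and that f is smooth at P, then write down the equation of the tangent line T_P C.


Tangent line at P: 12*x + 5*y - 21 = 0.

Step 1: f(3, -3) = 0, so P lies on C.
Step 2: partial derivatives
  f_x(x, y) = 4*x, f_y(x, y) = -2*y - 1.
  f_x(P) = 12, f_y(P) = 5 (gradient nonzero, so P is smooth).
Step 3: tangent line at P: 12·(x − 3) + 5·(y − -3) = 0.
Expanding: 12*x + 5*y - 21 = 0.


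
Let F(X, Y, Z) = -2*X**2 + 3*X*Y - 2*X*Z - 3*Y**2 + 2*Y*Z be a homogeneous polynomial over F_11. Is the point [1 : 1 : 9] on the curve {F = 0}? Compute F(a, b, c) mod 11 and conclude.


F(1,1,9) ≡ 9 (mod 11); P is NOT on the curve.

Evaluate F(1, 1, 9) term-by-term (mod 11).
  -2*X**2 ↦ -2·1·1·1 = -2
  3*X*Y ↦ 3·1·1·1 = 3
  -2*X*Z ↦ -2·1·1·9 = -18
  -3*Y**2 ↦ -3·1·1·1 = -3
  2*Y*Z ↦ 2·1·1·9 = 18
Sum: F(1, 1, 9) = (-2) + (3) + (-18) + (-3) + (18) = -2.
Reducing mod 11: -2 ≡ 9 (mod 11).
Since F(a, b, c) ≡ 9 ≠ 0 (mod 11), P does NOT lie on the curve.


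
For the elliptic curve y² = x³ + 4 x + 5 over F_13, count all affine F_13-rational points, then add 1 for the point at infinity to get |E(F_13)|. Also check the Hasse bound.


Affine points = {(1, 6), (1, 7), (7, 5), (7, 8), (8, 4), (8, 9), (9, 4), (9, 9), (12, 0)}; affine count = 9; |E(F_13)| = 10.

Discriminant check: Δ ∝ 4a³ + 27b² = 4·4³ + 27·5² = 4·64 + 27·25 ≡ 8 (mod 13). Nonzero ⇒ E is nonsingular.
For each x ∈ F_13, compute rhs = x³ + 4·x + 5 mod 13, then count y ∈ F_13 with y² ≡ rhs.
  x = 0: rhs = 5, matching y values: none (0 points).
  x = 1: rhs = 10, matching y values: 6, 7 (2 points).
  x = 2: rhs = 8, matching y values: none (0 points).
  x = 3: rhs = 5, matching y values: none (0 points).
  x = 4: rhs = 7, matching y values: none (0 points).
  x = 5: rhs = 7, matching y values: none (0 points).
  x = 6: rhs = 11, matching y values: none (0 points).
  x = 7: rhs = 12, matching y values: 5, 8 (2 points).
  x = 8: rhs = 3, matching y values: 4, 9 (2 points).
  x = 9: rhs = 3, matching y values: 4, 9 (2 points).
  x = 10: rhs = 5, matching y values: none (0 points).
  x = 11: rhs = 2, matching y values: none (0 points).
  x = 12: rhs = 0, matching y values: 0 (1 points).
Total affine count: 9.
Full point count |E(F_13)| = 9 + 1 = 10.
Hasse bound: |10 − (13+1)| = |-4| = 4 ≤ 2√13 ≈ 7.2111 ✓.


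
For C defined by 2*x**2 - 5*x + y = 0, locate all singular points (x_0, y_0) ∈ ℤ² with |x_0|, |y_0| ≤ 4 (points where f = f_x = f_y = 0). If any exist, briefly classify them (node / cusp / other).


No singular points in the scanned grid; C is smooth there.

Compute partial derivatives:
  f_x = 4*x - 5.
  f_y = 1.
f_y = 1 is a nonzero constant, so f_y never vanishes: no point (x, y) can satisfy f = f_x = f_y = 0. In particular no (x, y) ∈ {−4, ..., 4}² is singular; the curve is smooth.


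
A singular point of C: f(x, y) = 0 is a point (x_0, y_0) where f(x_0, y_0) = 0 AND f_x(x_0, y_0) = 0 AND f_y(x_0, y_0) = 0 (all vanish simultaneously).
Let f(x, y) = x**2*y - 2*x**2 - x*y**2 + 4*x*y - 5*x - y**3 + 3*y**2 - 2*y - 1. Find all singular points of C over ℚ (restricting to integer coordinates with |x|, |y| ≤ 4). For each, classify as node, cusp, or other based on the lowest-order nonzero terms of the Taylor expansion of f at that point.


Singular points: {(-1, 1)}; classification: node.

Compute partial derivatives:
  f_x = 2*x*y - 4*x - y**2 + 4*y - 5.
  f_y = x**2 - 2*x*y + 4*x - 3*y**2 + 6*y - 2.
Scan x_0 ∈ {−4, ..., 4}. For each x_0, f_y(x_0, y) is a polynomial in y; find its integer roots y ∈ {−4, ..., 4}, then test f_x and f at those candidates.
  x = -4: f_y(-4, y) = -3*y**2 + 14*y - 2; no integer root y with |y| ≤ 4.
  x = -3: f_y(-3, y) = -3*y**2 + 12*y - 5; no integer root y with |y| ≤ 4.
  x = -2: f_y(-2, y) = -3*y**2 + 10*y - 6; no integer root y with |y| ≤ 4.
  x = -1: f_y(-1, y) = -3*y**2 + 8*y - 5; vanishes at y ∈ {1}. (-1, 1): f_x = 0, f = 0 — SINGULAR.
  x = 0: f_y(0, y) = -3*y**2 + 6*y - 2; no integer root y with |y| ≤ 4.
  x = 1: f_y(1, y) = -3*y**2 + 4*y + 3; no integer root y with |y| ≤ 4.
  x = 2: f_y(2, y) = -3*y**2 + 2*y + 10; no integer root y with |y| ≤ 4.
  x = 3: f_y(3, y) = 19 - 3*y**2; no integer root y with |y| ≤ 4.
  x = 4: f_y(4, y) = -3*y**2 - 2*y + 30; no integer root y with |y| ≤ 4.
Only singular point on the grid: (-1, 1).
Classify: substitute x = -1 + u, y = 1 + v and expand: f = u**2*v - u**2 - u*v**2 - v**3 + v**2.
No constant or linear terms (consistent with a singular point). Quadratic part: -u**2 + v**2. Cubic part: u**2*v - u*v**2 - v**3.
The quadratic part v**2 - u**2 = (v − u)(v + u) splits into two distinct linear factors, so there are two distinct tangent lines y − 1 = ±(x − -1) — this is a node (ordinary double point).
Classification: node.
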